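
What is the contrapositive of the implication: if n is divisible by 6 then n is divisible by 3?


The contrapositive of (P → Q) is (¬Q → ¬P); it is logically equivalent to the original.
Here P = 'n is divisible by 6' and Q = 'n is divisible by 3'.

If not (n is divisible by 3), then not (n is divisible by 6).


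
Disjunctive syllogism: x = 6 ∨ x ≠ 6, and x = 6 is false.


Disjunctive syllogism: from (P ∨ Q) and ¬P, infer Q.
One disjunct, 'x = 6', is ruled out; the other must hold.

x ≠ 6


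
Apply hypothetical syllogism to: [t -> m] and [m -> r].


Hypothetical syllogism: from (P → Q) and (Q → R), infer (P → R).
Chain the two implications through the shared middle term 'm'.

t -> r


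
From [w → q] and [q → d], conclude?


Hypothetical syllogism: from (P → Q) and (Q → R), infer (P → R).
Chain the two implications through the shared middle term 'q'.

w → d


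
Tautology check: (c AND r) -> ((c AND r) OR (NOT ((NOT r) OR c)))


Build the truth table over {c, r}:
c | r | φ
---------
F | F | T
T | F | T
F | T | T
T | T | T
Every row evaluates to true.

Yes, it is a tautology.


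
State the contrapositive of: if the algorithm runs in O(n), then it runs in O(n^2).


The contrapositive of (P → Q) is (¬Q → ¬P); it is logically equivalent to the original.
Here P = 'the algorithm runs in O(n)' and Q = 'it runs in O(n^2)'.

If not (it runs in O(n^2)), then not (the algorithm runs in O(n)).


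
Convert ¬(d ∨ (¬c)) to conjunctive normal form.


Step 1: Apply De Morgan: ¬(d ∨ (¬c)) = ¬d ∧ ¬(¬c).
Step 2: Eliminate any double negations (¬¬X = X).

(¬d) ∧ c


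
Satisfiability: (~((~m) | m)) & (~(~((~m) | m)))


Check all 2 assignments over {m}:
m | φ
-----
False | False
True | False
No assignment makes the formula true.

Unsatisfiable.


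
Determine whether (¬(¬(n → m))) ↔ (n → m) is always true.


Build the truth table over {m, n}:
m | n | φ
---------
F | F | T
T | F | T
F | T | T
T | T | T
Every row evaluates to true.

Yes, it is a tautology.


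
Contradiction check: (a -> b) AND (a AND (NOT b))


Truth table over {a, b}:
a | b | φ
---------
F | F | F
T | F | F
F | T | F
T | T | F
Every row is false.

Yes, it is a contradiction.


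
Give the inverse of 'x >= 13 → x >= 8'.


The inverse of (P → Q) is (¬P → ¬Q). It is equivalent to the converse, not to the original.
Here P = 'x >= 13' and Q = 'x >= 8'.

If not (x >= 13), then not (x >= 8).


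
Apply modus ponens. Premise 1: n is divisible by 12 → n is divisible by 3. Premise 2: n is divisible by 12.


Modus ponens: from (P → Q) and P, infer Q.
P = 'n is divisible by 12' is asserted, and P → Q holds, so Q follows.

n is divisible by 3.


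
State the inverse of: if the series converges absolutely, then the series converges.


The inverse of (P → Q) is (¬P → ¬Q). It is equivalent to the converse, not to the original.
Here P = 'the series converges absolutely' and Q = 'the series converges'.

If not (the series converges absolutely), then not (the series converges).


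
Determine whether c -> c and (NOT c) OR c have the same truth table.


Compare truth tables:
c | φ | ψ
---------
F | T | T
T | T | T
The columns φ and ψ agree on every row.

Yes, they are logically equivalent.


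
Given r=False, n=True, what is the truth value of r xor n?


Exclusive or is true when exactly one operand is true.
Substitute: r=False, n=True.
False xor True evaluates to True.

True


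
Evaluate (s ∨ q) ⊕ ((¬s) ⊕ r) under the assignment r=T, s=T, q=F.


Substitute r=T, s=T, q=F:
s ∨ q = T ∨ F = T
¬s = F
(¬s) ⊕ r = F ⊕ T = T
(s ∨ q) ⊕ ((¬s) ⊕ r) = T ⊕ T = F

F


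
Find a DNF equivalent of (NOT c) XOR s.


Step 1: (¬c) ⊕ s is true exactly when they disagree: ((¬c) ∧ ¬s) ∨ (¬(¬c) ∧ s).
Step 2: Eliminate any double negations (¬¬X = X).

((NOT c) AND (NOT s)) OR (c AND s)


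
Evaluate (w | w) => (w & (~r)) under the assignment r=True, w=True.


Substitute r=True, w=True:
w | w = True | True = True
~r = False
w & (~r) = True & False = False
(w | w) => (w & (~r)) = True => False = False

False


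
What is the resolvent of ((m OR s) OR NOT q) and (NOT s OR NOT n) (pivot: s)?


The clauses contain complementary literals s and NOTs.
Resolution eliminates this pair and disjoins the remaining literals (merging duplicates).

((NOT q OR m) OR NOT n)


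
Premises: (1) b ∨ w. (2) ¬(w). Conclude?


Disjunctive syllogism: from (P ∨ Q) and ¬P, infer Q.
One disjunct, 'w', is ruled out; the other must hold.

b


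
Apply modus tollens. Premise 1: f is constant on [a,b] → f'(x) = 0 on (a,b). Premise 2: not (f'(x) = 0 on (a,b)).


Modus tollens: from (P → Q) and ¬Q, infer ¬P.
Q = 'f'(x) = 0 on (a,b)' is denied; since P → Q, P must also fail.

Not (f is constant on [a,b]).


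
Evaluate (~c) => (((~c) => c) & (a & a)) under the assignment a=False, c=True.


Substitute a=False, c=True:
~c = False
~c = False
(~c) => c = False => True = True
a & a = False & False = False
((~c) => c) & (a & a) = True & False = False
(~c) => (((~c) => c) & (a & a)) = False => False = True

True


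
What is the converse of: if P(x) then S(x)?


The converse of (P → Q) is (Q → P). It is not in general equivalent to the original.
Here P = 'P(x)' and Q = 'S(x)'.

If S(x), then P(x).


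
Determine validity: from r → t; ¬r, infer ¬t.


This is denying the antecedent (fallacy). There exist truth assignments where the premises are all true but the conclusion is false.

Invalid.


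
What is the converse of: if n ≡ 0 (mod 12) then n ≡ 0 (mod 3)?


The converse of (P → Q) is (Q → P). It is not in general equivalent to the original.
Here P = 'n ≡ 0 (mod 12)' and Q = 'n ≡ 0 (mod 3)'.

If n ≡ 0 (mod 3), then n ≡ 0 (mod 12).


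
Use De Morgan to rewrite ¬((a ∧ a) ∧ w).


De Morgan: the negation of a conjunction is the disjunction of the negations.
Distribute ¬ across ∧, flipping it to ∨, and negate each literal.

((¬a) ∨ (¬a)) ∨ (¬w)


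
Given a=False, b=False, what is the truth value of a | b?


Disjunction is false only when both operands are false.
Substitute: a=False, b=False.
False | False evaluates to False.

False


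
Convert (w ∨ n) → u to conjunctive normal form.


Step 1: Rewrite as ¬(w ∨ n) ∨ u = (¬w ∧ ¬n) ∨ u.
Step 2: Distribute ∨ over ∧.

((¬w) ∨ u) ∧ ((¬n) ∨ u)


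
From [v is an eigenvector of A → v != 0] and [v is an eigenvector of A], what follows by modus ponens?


Modus ponens: from (P → Q) and P, infer Q.
P = 'v is an eigenvector of A' is asserted, and P → Q holds, so Q follows.

v != 0.


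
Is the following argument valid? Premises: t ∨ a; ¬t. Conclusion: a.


This matches the form of disjunctive syllogism: the conclusion follows in every model of the premises.

Valid.


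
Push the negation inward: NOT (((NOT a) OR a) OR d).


De Morgan: the negation of a disjunction is the conjunction of the negations.
Distribute NOT across OR, flipping it to AND, and negate each literal.

(a AND (NOT a)) AND (NOT d)


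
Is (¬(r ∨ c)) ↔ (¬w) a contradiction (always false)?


Truth table over {c, r, w}:
c | r | w | φ
-------------
F | F | F | T
T | F | F | F
F | T | F | F
T | T | F | F
F | F | T | F
T | F | T | T
F | T | T | T
T | T | T | T
Satisfying assignment at row 1: c=F, r=F, w=F gives T.

No, it is not a contradiction.


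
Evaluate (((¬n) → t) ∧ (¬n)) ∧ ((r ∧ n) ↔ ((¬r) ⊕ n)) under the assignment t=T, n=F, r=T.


Substitute t=T, n=F, r=T:
¬n = T
(¬n) → t = T → T = T
¬n = T
((¬n) → t) ∧ (¬n) = T ∧ T = T
r ∧ n = T ∧ F = F
¬r = F
(¬r) ⊕ n = F ⊕ F = F
(r ∧ n) ↔ ((¬r) ⊕ n) = F ↔ F = T
(((¬n) → t) ∧ (¬n)) ∧ ((r ∧ n) ↔ ((¬r) ⊕ n)) = T ∧ T = T

T


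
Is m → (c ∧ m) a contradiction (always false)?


Truth table over {c, m}:
c | m | φ
---------
F | F | T
T | F | T
F | T | F
T | T | T
Satisfying assignment at row 1: c=F, m=F gives T.

No, it is not a contradiction.


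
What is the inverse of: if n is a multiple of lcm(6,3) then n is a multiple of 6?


The inverse of (P → Q) is (¬P → ¬Q). It is equivalent to the converse, not to the original.
Here P = 'n is a multiple of lcm(6,3)' and Q = 'n is a multiple of 6'.

If not (n is a multiple of lcm(6,3)), then not (n is a multiple of 6).


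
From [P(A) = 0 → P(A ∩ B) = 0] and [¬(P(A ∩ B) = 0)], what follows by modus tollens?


Modus tollens: from (P → Q) and ¬Q, infer ¬P.
Q = 'P(A ∩ B) = 0' is denied; since P → Q, P must also fail.

Not (P(A) = 0).


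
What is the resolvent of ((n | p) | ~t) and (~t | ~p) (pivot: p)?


The clauses contain complementary literals p and ~p.
Resolution eliminates this pair and disjoins the remaining literals (merging duplicates).

(~t | n)


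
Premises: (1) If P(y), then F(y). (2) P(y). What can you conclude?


Modus ponens: from (P → Q) and P, infer Q.
P = 'P(y)' is asserted, and P → Q holds, so Q follows.

F(y).


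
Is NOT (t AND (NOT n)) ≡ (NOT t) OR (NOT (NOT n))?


Compare truth tables:
n | t | φ | ψ
-------------
F | F | T | T
T | F | T | T
F | T | F | F
T | T | T | T
The columns φ and ψ agree on every row.

Yes, they are logically equivalent.


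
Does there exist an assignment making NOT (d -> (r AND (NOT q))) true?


Search for a satisfying assignment over {d, q, r}.
Try d=T, q=F, r=F: the formula evaluates to T.
A satisfying assignment exists.

Satisfiable.


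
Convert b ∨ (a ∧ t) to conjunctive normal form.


Step 1: Distribute ∨ over ∧: b ∨ (a ∧ t) = (b ∨ a) ∧ (b ∨ t).

(b ∨ a) ∧ (b ∨ t)


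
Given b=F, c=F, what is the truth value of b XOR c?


Exclusive or is true when exactly one operand is true.
Substitute: b=F, c=F.
F XOR F evaluates to F.

F


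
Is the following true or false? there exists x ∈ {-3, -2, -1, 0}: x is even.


Evaluate the predicate on each element: -3:F, -2:T, -1:F, 0:T.
Witness x = -2 satisfies the predicate.

T


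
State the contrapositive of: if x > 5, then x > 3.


The contrapositive of (P → Q) is (¬Q → ¬P); it is logically equivalent to the original.
Here P = 'x > 5' and Q = 'x > 3'.

If not (x > 3), then not (x > 5).


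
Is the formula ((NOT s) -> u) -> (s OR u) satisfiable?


Search for a satisfying assignment over {s, u}.
Try s=F, u=F: the formula evaluates to T.
A satisfying assignment exists.

Satisfiable.


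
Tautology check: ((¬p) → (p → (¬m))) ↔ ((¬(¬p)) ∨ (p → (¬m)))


Build the truth table over {m, p}:
m | p | φ
---------
F | F | T
T | F | T
F | T | T
T | T | T
Every row evaluates to true.

Yes, it is a tautology.


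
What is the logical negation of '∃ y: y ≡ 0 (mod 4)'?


¬(∀ x: φ) = ∃ x: ¬φ, and ¬(∃ x: φ) = ∀ x: ¬φ.
Apply to the existential statement.

∀ y: ¬(y ≡ 0 (mod 4))


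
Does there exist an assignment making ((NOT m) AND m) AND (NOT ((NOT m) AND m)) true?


Check all 2 assignments over {m}:
m | φ
-----
F | F
T | F
No assignment makes the formula true.

Unsatisfiable.


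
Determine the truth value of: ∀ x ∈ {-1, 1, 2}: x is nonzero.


Evaluate the predicate on each element: -1:T, 1:T, 2:T.
Every element satisfies the predicate.

T


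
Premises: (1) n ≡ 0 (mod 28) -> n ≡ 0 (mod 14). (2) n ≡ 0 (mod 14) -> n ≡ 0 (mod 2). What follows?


Hypothetical syllogism: from (P → Q) and (Q → R), infer (P → R).
Chain the two implications through the shared middle term 'n ≡ 0 (mod 14)'.

n ≡ 0 (mod 28) -> n ≡ 0 (mod 2)


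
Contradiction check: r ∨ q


Truth table over {q, r}:
q | r | φ
---------
F | F | F
T | F | T
F | T | T
T | T | T
Satisfying assignment at row 2: q=T, r=F gives T.

No, it is not a contradiction.


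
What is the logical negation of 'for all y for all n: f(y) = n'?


Negation flips each quantifier (∀↔∃) and negates the inner predicate.
¬(for all y for all n: φ) = there exists y there exists n: ¬φ.

there exists y there exists n: NOT(f(y) = n)


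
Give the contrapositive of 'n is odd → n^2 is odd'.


The contrapositive of (P → Q) is (¬Q → ¬P); it is logically equivalent to the original.
Here P = 'n is odd' and Q = 'n^2 is odd'.

If not (n^2 is odd), then not (n is odd).


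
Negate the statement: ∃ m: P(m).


¬(∀ x: φ) = ∃ x: ¬φ, and ¬(∃ x: φ) = ∀ x: ¬φ.
Apply to the existential statement.

∀ m: ¬(P(m))


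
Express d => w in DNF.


Step 1: Rewrite d → w as ¬d ∨ w.

(~d) | w


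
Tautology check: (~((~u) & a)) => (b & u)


Build the truth table over {a, b, u}:
a | b | u | φ
-------------
False | False | False | False
True | False | False | True
False | True | False | False
True | True | False | True
False | False | True | False
True | False | True | False
False | True | True | True
True | True | True | True
Counterexample at row 1: with a=False, b=False, u=False, the formula is False.

No, it is not a tautology.


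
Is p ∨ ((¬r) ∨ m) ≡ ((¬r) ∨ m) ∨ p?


Compare truth tables:
m | p | r | φ | ψ
-----------------
F | F | F | T | T
T | F | F | T | T
F | T | F | T | T
T | T | F | T | T
F | F | T | F | F
T | F | T | T | T
F | T | T | T | T
T | T | T | T | T
The columns φ and ψ agree on every row.

Yes, they are logically equivalent.


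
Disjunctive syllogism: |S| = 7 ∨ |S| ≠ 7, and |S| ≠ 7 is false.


Disjunctive syllogism: from (P ∨ Q) and ¬P, infer Q.
One disjunct, '|S| ≠ 7', is ruled out; the other must hold.

|S| = 7


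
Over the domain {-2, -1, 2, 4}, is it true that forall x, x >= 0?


Evaluate the predicate on each element: -2:False, -1:False, 2:True, 4:True.
Counterexample x = -2 fails the predicate.

False


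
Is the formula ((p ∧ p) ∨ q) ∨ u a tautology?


Build the truth table over {p, q, u}:
p | q | u | φ
-------------
F | F | F | F
T | F | F | T
F | T | F | T
T | T | F | T
F | F | T | T
T | F | T | T
F | T | T | T
T | T | T | T
Counterexample at row 1: with p=F, q=F, u=F, the formula is F.

No, it is not a tautology.


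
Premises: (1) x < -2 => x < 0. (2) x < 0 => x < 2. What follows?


Hypothetical syllogism: from (P → Q) and (Q → R), infer (P → R).
Chain the two implications through the shared middle term 'x < 0'.

x < -2 => x < 2


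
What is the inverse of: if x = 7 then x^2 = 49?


The inverse of (P → Q) is (¬P → ¬Q). It is equivalent to the converse, not to the original.
Here P = 'x = 7' and Q = 'x^2 = 49'.

If not (x = 7), then not (x^2 = 49).


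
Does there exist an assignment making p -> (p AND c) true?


Search for a satisfying assignment over {c, p}.
Try c=F, p=F: the formula evaluates to T.
A satisfying assignment exists.

Satisfiable.


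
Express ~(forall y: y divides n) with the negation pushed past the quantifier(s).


¬(forall x: φ) = exists x: ¬φ, and ¬(exists x: φ) = forall x: ¬φ.
Apply to the universal statement.

exists y: ~(y divides n)


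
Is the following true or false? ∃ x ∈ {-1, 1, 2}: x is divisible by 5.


Evaluate the predicate on each element: -1:F, 1:F, 2:F.
No element satisfies the predicate.

F


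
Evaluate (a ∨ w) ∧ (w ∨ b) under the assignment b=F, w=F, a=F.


Substitute b=F, w=F, a=F:
a ∨ w = F ∨ F = F
w ∨ b = F ∨ F = F
(a ∨ w) ∧ (w ∨ b) = F ∧ F = F

F


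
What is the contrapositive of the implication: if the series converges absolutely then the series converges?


The contrapositive of (P → Q) is (¬Q → ¬P); it is logically equivalent to the original.
Here P = 'the series converges absolutely' and Q = 'the series converges'.

If not (the series converges), then not (the series converges absolutely).


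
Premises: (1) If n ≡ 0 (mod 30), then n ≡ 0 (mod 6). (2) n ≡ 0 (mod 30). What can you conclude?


Modus ponens: from (P → Q) and P, infer Q.
P = 'n ≡ 0 (mod 30)' is asserted, and P → Q holds, so Q follows.

n ≡ 0 (mod 6).


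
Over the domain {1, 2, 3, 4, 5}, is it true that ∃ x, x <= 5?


Evaluate the predicate on each element: 1:T, 2:T, 3:T, 4:T, 5:T.
Witness x = 1 satisfies the predicate.

T


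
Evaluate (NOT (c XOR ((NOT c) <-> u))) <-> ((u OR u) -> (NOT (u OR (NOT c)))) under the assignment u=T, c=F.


Substitute u=T, c=F:
NOT c = T
(NOT c) <-> u = T <-> T = T
c XOR ((NOT c) <-> u) = F XOR T = T
NOT (c XOR ((NOT c) <-> u)) = F
u OR u = T OR T = T
NOT c = T
u OR (NOT c) = T OR T = T
NOT (u OR (NOT c)) = F
(u OR u) -> (NOT (u OR (NOT c))) = T -> F = F
(NOT (c XOR ((NOT c) <-> u))) <-> ((u OR u) -> (NOT (u OR (NOT c)))) = F <-> F = T

T


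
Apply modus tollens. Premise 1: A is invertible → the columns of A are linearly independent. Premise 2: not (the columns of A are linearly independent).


Modus tollens: from (P → Q) and ¬Q, infer ¬P.
Q = 'the columns of A are linearly independent' is denied; since P → Q, P must also fail.

Not (A is invertible).


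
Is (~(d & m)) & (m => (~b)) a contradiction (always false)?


Truth table over {b, d, m}:
b | d | m | φ
-------------
False | False | False | True
True | False | False | True
False | True | False | True
True | True | False | True
False | False | True | True
True | False | True | False
False | True | True | False
True | True | True | False
Satisfying assignment at row 1: b=False, d=False, m=False gives True.

No, it is not a contradiction.


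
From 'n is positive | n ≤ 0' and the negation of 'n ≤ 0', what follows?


Disjunctive syllogism: from (P ∨ Q) and ¬P, infer Q.
One disjunct, 'n ≤ 0', is ruled out; the other must hold.

n is positive


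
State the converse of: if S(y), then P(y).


The converse of (P → Q) is (Q → P). It is not in general equivalent to the original.
Here P = 'S(y)' and Q = 'P(y)'.

If P(y), then S(y).


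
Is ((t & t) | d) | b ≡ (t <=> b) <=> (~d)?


Compare truth tables:
b | d | t | φ | ψ
-----------------
False | False | False | False | True
True | False | False | True | False
False | True | False | True | False
True | True | False | True | True
False | False | True | True | False
True | False | True | True | True
False | True | True | True | True
True | True | True | True | False
They differ at row 1 (b=False, d=False, t=False): φ=False but ψ=True.

No, they are not logically equivalent.


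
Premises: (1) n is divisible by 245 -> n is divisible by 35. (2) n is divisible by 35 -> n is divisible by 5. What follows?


Hypothetical syllogism: from (P → Q) and (Q → R), infer (P → R).
Chain the two implications through the shared middle term 'n is divisible by 35'.

n is divisible by 245 -> n is divisible by 5


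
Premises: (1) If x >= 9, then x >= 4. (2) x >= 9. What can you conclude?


Modus ponens: from (P → Q) and P, infer Q.
P = 'x >= 9' is asserted, and P → Q holds, so Q follows.

x >= 4.


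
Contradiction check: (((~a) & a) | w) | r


Truth table over {a, r, w}:
a | r | w | φ
-------------
False | False | False | False
True | False | False | False
False | True | False | True
True | True | False | True
False | False | True | True
True | False | True | True
False | True | True | True
True | True | True | True
Satisfying assignment at row 3: a=False, r=True, w=False gives True.

No, it is not a contradiction.


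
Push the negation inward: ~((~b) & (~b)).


De Morgan: the negation of a conjunction is the disjunction of the negations.
Distribute ~ across &, flipping it to |, and negate each literal.

b | b


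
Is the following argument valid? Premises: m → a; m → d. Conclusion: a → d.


This is (no valid rule). There exist truth assignments where the premises are all true but the conclusion is false.

Invalid.


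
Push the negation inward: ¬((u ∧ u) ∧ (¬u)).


De Morgan: the negation of a conjunction is the disjunction of the negations.
Distribute ¬ across ∧, flipping it to ∨, and negate each literal.

((¬u) ∨ (¬u)) ∨ u


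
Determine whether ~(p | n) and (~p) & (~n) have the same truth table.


Compare truth tables:
n | p | φ | ψ
-------------
False | False | True | True
True | False | False | False
False | True | False | False
True | True | False | False
The columns φ and ψ agree on every row.

Yes, they are logically equivalent.


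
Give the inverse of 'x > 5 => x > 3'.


The inverse of (P → Q) is (¬P → ¬Q). It is equivalent to the converse, not to the original.
Here P = 'x > 5' and Q = 'x > 3'.

If not (x > 5), then not (x > 3).


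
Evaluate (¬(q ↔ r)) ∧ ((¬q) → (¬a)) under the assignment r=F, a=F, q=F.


Substitute r=F, a=F, q=F:
q ↔ r = F ↔ F = T
¬(q ↔ r) = F
¬q = T
¬a = T
(¬q) → (¬a) = T → T = T
(¬(q ↔ r)) ∧ ((¬q) → (¬a)) = F ∧ T = F

F


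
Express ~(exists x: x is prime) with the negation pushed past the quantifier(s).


¬(forall x: φ) = exists x: ¬φ, and ¬(exists x: φ) = forall x: ¬φ.
Apply to the existential statement.

forall x: ~(x is prime)


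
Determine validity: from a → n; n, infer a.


This is affirming the consequent (fallacy). There exist truth assignments where the premises are all true but the conclusion is false.

Invalid.


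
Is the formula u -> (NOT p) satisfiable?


Search for a satisfying assignment over {p, u}.
Try p=F, u=F: the formula evaluates to T.
A satisfying assignment exists.

Satisfiable.


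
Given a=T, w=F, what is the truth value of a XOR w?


Exclusive or is true when exactly one operand is true.
Substitute: a=T, w=F.
T XOR F evaluates to T.

T


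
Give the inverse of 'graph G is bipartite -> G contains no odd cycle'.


The inverse of (P → Q) is (¬P → ¬Q). It is equivalent to the converse, not to the original.
Here P = 'graph G is bipartite' and Q = 'G contains no odd cycle'.

If not (graph G is bipartite), then not (G contains no odd cycle).


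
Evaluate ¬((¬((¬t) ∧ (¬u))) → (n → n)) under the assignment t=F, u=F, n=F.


Substitute t=F, u=F, n=F:
¬t = T
¬u = T
(¬t) ∧ (¬u) = T ∧ T = T
¬((¬t) ∧ (¬u)) = F
n → n = F → F = T
(¬((¬t) ∧ (¬u))) → (n → n) = F → T = T
¬((¬((¬t) ∧ (¬u))) → (n → n)) = F

F


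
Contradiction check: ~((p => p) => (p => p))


Truth table over {p}:
p | φ
-----
False | False
True | False
Every row is false.

Yes, it is a contradiction.


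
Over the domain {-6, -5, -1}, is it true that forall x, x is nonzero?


Evaluate the predicate on each element: -6:True, -5:True, -1:True.
Every element satisfies the predicate.

True


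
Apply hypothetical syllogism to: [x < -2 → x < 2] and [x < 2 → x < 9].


Hypothetical syllogism: from (P → Q) and (Q → R), infer (P → R).
Chain the two implications through the shared middle term 'x < 2'.

x < -2 → x < 9


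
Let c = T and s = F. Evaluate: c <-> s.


Biconditional is true when both operands have the same truth value.
Substitute: c=T, s=F.
T <-> F evaluates to F.

F


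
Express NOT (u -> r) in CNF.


Step 1: Rewrite u → r as ¬u ∨ r.
Step 2: Negate: ¬(¬u ∨ r) = u ∧ ¬r (De Morgan + double negation).

u AND (NOT r)


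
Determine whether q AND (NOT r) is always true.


Build the truth table over {q, r}:
q | r | φ
---------
F | F | F
T | F | T
F | T | F
T | T | F
Counterexample at row 1: with q=F, r=F, the formula is F.

No, it is not a tautology.


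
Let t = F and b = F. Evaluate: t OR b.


Disjunction is false only when both operands are false.
Substitute: t=F, b=F.
F OR F evaluates to F.

F


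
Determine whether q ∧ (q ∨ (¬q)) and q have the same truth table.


Compare truth tables:
q | φ | ψ
---------
F | F | F
T | T | T
The columns φ and ψ agree on every row.

Yes, they are logically equivalent.


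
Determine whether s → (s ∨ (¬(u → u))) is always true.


Build the truth table over {s, u}:
s | u | φ
---------
F | F | T
T | F | T
F | T | T
T | T | T
Every row evaluates to true.

Yes, it is a tautology.


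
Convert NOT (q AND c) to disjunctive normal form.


Step 1: Apply De Morgan: ¬(q ∧ c) = ¬q ∨ ¬c.

(NOT q) OR (NOT c)


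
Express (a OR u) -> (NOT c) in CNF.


Step 1: Rewrite as ¬(a ∨ u) ∨ (¬c) = (¬a ∧ ¬u) ∨ (¬c).
Step 2: Distribute ∨ over ∧.

((NOT a) OR (NOT c)) AND ((NOT u) OR (NOT c))


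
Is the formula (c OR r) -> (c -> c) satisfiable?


Search for a satisfying assignment over {c, r}.
Try c=F, r=F: the formula evaluates to T.
A satisfying assignment exists.

Satisfiable.


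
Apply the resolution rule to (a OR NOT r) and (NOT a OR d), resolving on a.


The clauses contain complementary literals a and NOTa.
Resolution eliminates this pair and disjoins the remaining literals (merging duplicates).

(NOT r OR d)


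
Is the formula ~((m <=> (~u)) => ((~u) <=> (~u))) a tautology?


Build the truth table over {m, u}:
m | u | φ
---------
False | False | False
True | False | False
False | True | False
True | True | False
Counterexample at row 1: with m=False, u=False, the formula is False.

No, it is not a tautology.


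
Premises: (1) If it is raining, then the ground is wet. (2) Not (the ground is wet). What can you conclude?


Modus tollens: from (P → Q) and ¬Q, infer ¬P.
Q = 'the ground is wet' is denied; since P → Q, P must also fail.

Not (it is raining).


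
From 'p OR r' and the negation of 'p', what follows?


Disjunctive syllogism: from (P ∨ Q) and ¬P, infer Q.
One disjunct, 'p', is ruled out; the other must hold.

r


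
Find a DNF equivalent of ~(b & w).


Step 1: Apply De Morgan: ¬(b ∧ w) = ¬b ∨ ¬w.

(~b) | (~w)


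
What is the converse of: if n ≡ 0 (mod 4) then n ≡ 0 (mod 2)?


The converse of (P → Q) is (Q → P). It is not in general equivalent to the original.
Here P = 'n ≡ 0 (mod 4)' and Q = 'n ≡ 0 (mod 2)'.

If n ≡ 0 (mod 2), then n ≡ 0 (mod 4).


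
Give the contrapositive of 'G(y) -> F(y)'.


The contrapositive of (P → Q) is (¬Q → ¬P); it is logically equivalent to the original.
Here P = 'G(y)' and Q = 'F(y)'.

If not (F(y)), then not (G(y)).


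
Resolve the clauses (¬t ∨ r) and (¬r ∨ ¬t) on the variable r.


The clauses contain complementary literals r and ¬r.
Resolution eliminates this pair and disjoins the remaining literals (merging duplicates).

¬t


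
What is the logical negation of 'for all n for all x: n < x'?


Negation flips each quantifier (∀↔∃) and negates the inner predicate.
¬(for all n for all x: φ) = there exists n there exists x: ¬φ.

there exists n there exists x: NOT(n < x)


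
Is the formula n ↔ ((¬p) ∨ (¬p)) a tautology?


Build the truth table over {n, p}:
n | p | φ
---------
F | F | F
T | F | T
F | T | T
T | T | F
Counterexample at row 1: with n=F, p=F, the formula is F.

No, it is not a tautology.


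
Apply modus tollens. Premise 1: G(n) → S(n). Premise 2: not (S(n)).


Modus tollens: from (P → Q) and ¬Q, infer ¬P.
Q = 'S(n)' is denied; since P → Q, P must also fail.

Not (G(n)).


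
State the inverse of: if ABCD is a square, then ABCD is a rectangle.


The inverse of (P → Q) is (¬P → ¬Q). It is equivalent to the converse, not to the original.
Here P = 'ABCD is a square' and Q = 'ABCD is a rectangle'.

If not (ABCD is a square), then not (ABCD is a rectangle).


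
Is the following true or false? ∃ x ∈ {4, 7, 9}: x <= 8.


Evaluate the predicate on each element: 4:T, 7:T, 9:F.
Witness x = 4 satisfies the predicate.

T


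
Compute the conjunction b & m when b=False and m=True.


Conjunction is true only when both operands are true.
Substitute: b=False, m=True.
False & True evaluates to False.

False


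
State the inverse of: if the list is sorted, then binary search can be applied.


The inverse of (P → Q) is (¬P → ¬Q). It is equivalent to the converse, not to the original.
Here P = 'the list is sorted' and Q = 'binary search can be applied'.

If not (the list is sorted), then not (binary search can be applied).


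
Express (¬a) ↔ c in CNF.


Step 1: Rewrite (¬a) ↔ c as ((¬a) → c) ∧ (c → (¬a)).
Step 2: Rewrite each implication as a disjunction.
Step 3: Eliminate any double negations (¬¬X = X).

(a ∨ c) ∧ ((¬c) ∨ (¬a))


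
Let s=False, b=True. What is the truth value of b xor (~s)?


Substitute s=False, b=True:
~s = True
b xor (~s) = True xor True = False

False


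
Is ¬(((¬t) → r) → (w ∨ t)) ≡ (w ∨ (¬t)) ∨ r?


Compare truth tables:
r | t | w | φ | ψ
-----------------
F | F | F | F | T
T | F | F | T | T
F | T | F | F | F
T | T | F | F | T
F | F | T | F | T
T | F | T | F | T
F | T | T | F | T
T | T | T | F | T
They differ at row 1 (r=F, t=F, w=F): φ=F but ψ=T.

No, they are not logically equivalent.


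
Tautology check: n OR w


Build the truth table over {n, w}:
n | w | φ
---------
F | F | F
T | F | T
F | T | T
T | T | T
Counterexample at row 1: with n=F, w=F, the formula is F.

No, it is not a tautology.


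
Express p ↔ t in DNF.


Step 1: p ↔ t is true exactly when both agree: (p ∧ t) ∨ (¬p ∧ ¬t).

(p ∧ t) ∨ ((¬p) ∧ (¬t))


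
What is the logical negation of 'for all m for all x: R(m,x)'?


Negation flips each quantifier (∀↔∃) and negates the inner predicate.
¬(for all m for all x: φ) = there exists m there exists x: ¬φ.

there exists m there exists x: NOT(R(m,x))


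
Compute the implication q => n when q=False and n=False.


Implication is false only when antecedent is true and consequent is false.
Substitute: q=False, n=False.
False => False evaluates to True.

True


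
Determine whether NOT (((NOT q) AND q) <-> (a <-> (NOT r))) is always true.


Build the truth table over {a, q, r}:
a | q | r | φ
-------------
F | F | F | F
T | F | F | T
F | T | F | F
T | T | F | T
F | F | T | T
T | F | T | F
F | T | T | T
T | T | T | F
Counterexample at row 1: with a=F, q=F, r=F, the formula is F.

No, it is not a tautology.


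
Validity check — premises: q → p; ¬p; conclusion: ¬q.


This matches the form of modus tollens: the conclusion follows in every model of the premises.

Valid.


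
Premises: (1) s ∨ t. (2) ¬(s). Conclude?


Disjunctive syllogism: from (P ∨ Q) and ¬P, infer Q.
One disjunct, 's', is ruled out; the other must hold.

t


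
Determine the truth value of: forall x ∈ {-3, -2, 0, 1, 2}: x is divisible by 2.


Evaluate the predicate on each element: -3:False, -2:True, 0:True, 1:False, 2:True.
Counterexample x = -3 fails the predicate.

False


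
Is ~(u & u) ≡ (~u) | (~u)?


Compare truth tables:
u | φ | ψ
---------
False | True | True
True | False | False
The columns φ and ψ agree on every row.

Yes, they are logically equivalent.


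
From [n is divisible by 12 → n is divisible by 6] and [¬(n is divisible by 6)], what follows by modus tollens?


Modus tollens: from (P → Q) and ¬Q, infer ¬P.
Q = 'n is divisible by 6' is denied; since P → Q, P must also fail.

Not (n is divisible by 12).


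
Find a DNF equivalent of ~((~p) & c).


Step 1: Apply De Morgan: ¬((¬p) ∧ c) = ¬(¬p) ∨ ¬c.
Step 2: Eliminate any double negations (¬¬X = X).

p | (~c)


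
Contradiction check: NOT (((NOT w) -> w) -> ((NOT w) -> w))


Truth table over {w}:
w | φ
-----
F | F
T | F
Every row is false.

Yes, it is a contradiction.


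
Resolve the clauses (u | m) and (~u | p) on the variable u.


The clauses contain complementary literals u and ~u.
Resolution eliminates this pair and disjoins the remaining literals (merging duplicates).

(m | p)


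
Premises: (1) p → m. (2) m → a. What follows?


Hypothetical syllogism: from (P → Q) and (Q → R), infer (P → R).
Chain the two implications through the shared middle term 'm'.

p → a


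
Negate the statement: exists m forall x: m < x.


Negation flips each quantifier (∀↔∃) and negates the inner predicate.
¬(exists m forall x: φ) = forall m exists x: ¬φ.

forall m exists x: ~(m < x)


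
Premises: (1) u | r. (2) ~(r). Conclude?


Disjunctive syllogism: from (P ∨ Q) and ¬P, infer Q.
One disjunct, 'r', is ruled out; the other must hold.

u


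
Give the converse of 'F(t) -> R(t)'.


The converse of (P → Q) is (Q → P). It is not in general equivalent to the original.
Here P = 'F(t)' and Q = 'R(t)'.

If R(t), then F(t).


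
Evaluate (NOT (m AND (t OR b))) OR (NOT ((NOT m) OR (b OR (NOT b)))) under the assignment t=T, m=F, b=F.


Substitute t=T, m=F, b=F:
t OR b = T OR F = T
m AND (t OR b) = F AND T = F
NOT (m AND (t OR b)) = T
NOT m = T
NOT b = T
b OR (NOT b) = F OR T = T
(NOT m) OR (b OR (NOT b)) = T OR T = T
NOT ((NOT m) OR (b OR (NOT b))) = F
(NOT (m AND (t OR b))) OR (NOT ((NOT m) OR (b OR (NOT b)))) = T OR F = T

T


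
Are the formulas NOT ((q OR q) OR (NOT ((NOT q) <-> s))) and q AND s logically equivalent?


Compare truth tables:
q | s | φ | ψ
-------------
F | F | F | F
T | F | F | F
F | T | T | F
T | T | F | T
They differ at row 3 (q=F, s=T): φ=T but ψ=F.

No, they are not logically equivalent.


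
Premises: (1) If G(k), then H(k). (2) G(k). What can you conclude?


Modus ponens: from (P → Q) and P, infer Q.
P = 'G(k)' is asserted, and P → Q holds, so Q follows.

H(k).


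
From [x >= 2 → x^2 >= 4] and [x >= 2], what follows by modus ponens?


Modus ponens: from (P → Q) and P, infer Q.
P = 'x >= 2' is asserted, and P → Q holds, so Q follows.

x^2 >= 4.


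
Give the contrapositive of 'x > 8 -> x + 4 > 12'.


The contrapositive of (P → Q) is (¬Q → ¬P); it is logically equivalent to the original.
Here P = 'x > 8' and Q = 'x + 4 > 12'.

If not (x + 4 > 12), then not (x > 8).


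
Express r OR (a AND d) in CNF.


Step 1: Distribute ∨ over ∧: r ∨ (a ∧ d) = (r ∨ a) ∧ (r ∨ d).

(r OR a) AND (r OR d)


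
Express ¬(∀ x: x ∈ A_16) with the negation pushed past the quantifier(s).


¬(∀ x: φ) = ∃ x: ¬φ, and ¬(∃ x: φ) = ∀ x: ¬φ.
Apply to the universal statement.

∃ x: ¬(x ∈ A_16)


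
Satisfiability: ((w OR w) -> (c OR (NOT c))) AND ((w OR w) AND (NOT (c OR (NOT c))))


Check all 4 assignments over {c, w}:
c | w | φ
---------
F | F | F
T | F | F
F | T | F
T | T | F
No assignment makes the formula true.

Unsatisfiable.


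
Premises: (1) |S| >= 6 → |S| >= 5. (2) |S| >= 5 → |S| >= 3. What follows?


Hypothetical syllogism: from (P → Q) and (Q → R), infer (P → R).
Chain the two implications through the shared middle term '|S| >= 5'.

|S| >= 6 → |S| >= 3


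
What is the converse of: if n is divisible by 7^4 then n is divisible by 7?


The converse of (P → Q) is (Q → P). It is not in general equivalent to the original.
Here P = 'n is divisible by 7^4' and Q = 'n is divisible by 7'.

If n is divisible by 7, then n is divisible by 7^4.


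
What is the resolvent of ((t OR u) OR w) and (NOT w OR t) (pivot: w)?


The clauses contain complementary literals w and NOTw.
Resolution eliminates this pair and disjoins the remaining literals (merging duplicates).

(t OR u)


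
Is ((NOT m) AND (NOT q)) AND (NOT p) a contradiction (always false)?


Truth table over {m, p, q}:
m | p | q | φ
-------------
F | F | F | T
T | F | F | F
F | T | F | F
T | T | F | F
F | F | T | F
T | F | T | F
F | T | T | F
T | T | T | F
Satisfying assignment at row 1: m=F, p=F, q=F gives T.

No, it is not a contradiction.


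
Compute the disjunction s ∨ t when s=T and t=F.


Disjunction is false only when both operands are false.
Substitute: s=T, t=F.
T ∨ F evaluates to T.

T


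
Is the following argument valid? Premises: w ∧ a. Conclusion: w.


This matches the form of conjunction elimination: the conclusion follows in every model of the premises.

Valid.


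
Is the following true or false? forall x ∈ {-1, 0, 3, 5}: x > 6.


Evaluate the predicate on each element: -1:False, 0:False, 3:False, 5:False.
Counterexample x = -1 fails the predicate.

False


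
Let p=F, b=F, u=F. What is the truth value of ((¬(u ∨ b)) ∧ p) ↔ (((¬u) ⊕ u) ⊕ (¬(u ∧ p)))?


Substitute p=F, b=F, u=F:
u ∨ b = F ∨ F = F
¬(u ∨ b) = T
(¬(u ∨ b)) ∧ p = T ∧ F = F
¬u = T
(¬u) ⊕ u = T ⊕ F = T
u ∧ p = F ∧ F = F
¬(u ∧ p) = T
((¬u) ⊕ u) ⊕ (¬(u ∧ p)) = T ⊕ T = F
((¬(u ∨ b)) ∧ p) ↔ (((¬u) ⊕ u) ⊕ (¬(u ∧ p))) = F ↔ F = T

T


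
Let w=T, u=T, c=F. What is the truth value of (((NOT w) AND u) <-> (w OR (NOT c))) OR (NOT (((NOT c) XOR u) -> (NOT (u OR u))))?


Substitute w=T, u=T, c=F:
… (earlier sub-steps elided)
NOT c = T
w OR (NOT c) = T OR T = T
((NOT w) AND u) <-> (w OR (NOT c)) = F <-> T = F
NOT c = T
(NOT c) XOR u = T XOR T = F
u OR u = T OR T = T
NOT (u OR u) = F
((NOT c) XOR u) -> (NOT (u OR u)) = F -> F = T
NOT (((NOT c) XOR u) -> (NOT (u OR u))) = F
(((NOT w) AND u) <-> (w OR (NOT c))) OR (NOT (((NOT c) XOR u) -> (NOT (u OR u)))) = F OR F = F

F


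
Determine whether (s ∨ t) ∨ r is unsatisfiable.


Truth table over {r, s, t}:
r | s | t | φ
-------------
F | F | F | F
T | F | F | T
F | T | F | T
T | T | F | T
F | F | T | T
T | F | T | T
F | T | T | T
T | T | T | T
Satisfying assignment at row 2: r=T, s=F, t=F gives T.

No, it is not a contradiction.


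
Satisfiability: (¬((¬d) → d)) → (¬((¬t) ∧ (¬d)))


Search for a satisfying assignment over {d, t}.
Try d=T, t=F: the formula evaluates to T.
A satisfying assignment exists.

Satisfiable.


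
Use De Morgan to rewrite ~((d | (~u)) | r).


De Morgan: the negation of a disjunction is the conjunction of the negations.
Distribute ~ across |, flipping it to &, and negate each literal.

((~d) & u) & (~r)


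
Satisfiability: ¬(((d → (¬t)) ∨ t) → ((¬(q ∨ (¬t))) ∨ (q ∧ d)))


Search for a satisfying assignment over {d, q, t}.
Try d=F, q=F, t=F: the formula evaluates to T.
A satisfying assignment exists.

Satisfiable.


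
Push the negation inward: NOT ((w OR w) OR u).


De Morgan: the negation of a disjunction is the conjunction of the negations.
Distribute NOT across OR, flipping it to AND, and negate each literal.

((NOT w) AND (NOT w)) AND (NOT u)


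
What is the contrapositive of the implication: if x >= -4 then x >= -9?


The contrapositive of (P → Q) is (¬Q → ¬P); it is logically equivalent to the original.
Here P = 'x >= -4' and Q = 'x >= -9'.

If not (x >= -9), then not (x >= -4).


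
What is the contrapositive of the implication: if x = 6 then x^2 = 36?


The contrapositive of (P → Q) is (¬Q → ¬P); it is logically equivalent to the original.
Here P = 'x = 6' and Q = 'x^2 = 36'.

If not (x^2 = 36), then not (x = 6).


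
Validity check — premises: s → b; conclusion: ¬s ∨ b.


This matches the form of material implication: the conclusion follows in every model of the premises.

Valid.


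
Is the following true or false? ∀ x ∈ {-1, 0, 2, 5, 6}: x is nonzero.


Evaluate the predicate on each element: -1:T, 0:F, 2:T, 5:T, 6:T.
Counterexample x = 0 fails the predicate.

F


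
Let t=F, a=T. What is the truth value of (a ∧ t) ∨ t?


Substitute t=F, a=T:
a ∧ t = T ∧ F = F
(a ∧ t) ∨ t = F ∨ F = F

F


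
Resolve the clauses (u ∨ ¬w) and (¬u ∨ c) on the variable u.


The clauses contain complementary literals u and ¬u.
Resolution eliminates this pair and disjoins the remaining literals (merging duplicates).

(¬w ∨ c)


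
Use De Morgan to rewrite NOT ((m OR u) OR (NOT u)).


De Morgan: the negation of a disjunction is the conjunction of the negations.
Distribute NOT across OR, flipping it to AND, and negate each literal.

((NOT m) AND (NOT u)) AND u
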